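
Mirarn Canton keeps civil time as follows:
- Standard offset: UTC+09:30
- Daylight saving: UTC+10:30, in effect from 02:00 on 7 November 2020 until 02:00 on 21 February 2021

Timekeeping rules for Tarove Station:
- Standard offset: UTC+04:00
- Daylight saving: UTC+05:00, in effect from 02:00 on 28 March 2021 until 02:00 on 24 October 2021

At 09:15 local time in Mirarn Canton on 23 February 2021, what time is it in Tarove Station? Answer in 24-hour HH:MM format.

Daylight saving runs 7 November 2020 – 21 February 2021; 23 February 2021 is outside that window, so Mirarn Canton is on standard time at UTC+09:30.
09:15 Mirarn Canton − 9h30m = 23:45 UTC (rolling into the previous day, 22 February 2021).
At the standard offset (UTC+04:00), 23:45 UTC + 4h = 03:45 Tarove Station standard time (rolling into the next day, 23 February 2021).
The standard-time date in Tarove Station, 23 February 2021, is outside the daylight-saving period (28 March – 24 October), so Tarove Station is on standard time, UTC+04:00.
23:45 UTC + 4h = 03:45 Tarove Station (rolling into the next day, 23 February 2021).

03:45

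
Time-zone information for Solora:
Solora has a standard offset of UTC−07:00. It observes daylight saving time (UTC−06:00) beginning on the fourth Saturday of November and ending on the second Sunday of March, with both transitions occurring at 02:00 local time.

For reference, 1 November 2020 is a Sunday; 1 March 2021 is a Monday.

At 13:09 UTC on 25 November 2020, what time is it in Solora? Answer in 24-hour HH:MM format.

1 November 2020 is a Sunday, so the first Saturday is November 7 and the fourth is November 28.
1 March 2021 is a Monday, so the first Sunday is March 7 and the second is March 14.
At the standard offset (UTC−07:00), 13:09 UTC − 7h = 06:09 Solora standard time.
Daylight saving runs 28 November 2020 – 14 March 2021; the standard-time date in Solora, 25 November 2020, is outside that window, so Solora is on standard time at UTC−07:00.
13:09 UTC − 7h = 06:09 local.

06:09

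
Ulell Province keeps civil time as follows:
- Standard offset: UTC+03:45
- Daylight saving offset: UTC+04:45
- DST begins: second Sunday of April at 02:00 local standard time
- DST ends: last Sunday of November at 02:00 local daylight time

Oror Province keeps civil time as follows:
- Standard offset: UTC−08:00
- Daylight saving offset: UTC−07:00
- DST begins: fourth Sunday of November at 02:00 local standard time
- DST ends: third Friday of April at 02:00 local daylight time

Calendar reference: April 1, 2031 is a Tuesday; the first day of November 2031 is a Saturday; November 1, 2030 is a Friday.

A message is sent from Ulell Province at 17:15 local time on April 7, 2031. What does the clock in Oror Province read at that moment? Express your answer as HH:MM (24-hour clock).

06:30

1 April 2031 is a Tuesday, so the first Sunday is April 6 and the second is April 13.
1 November 2031 is a Saturday, so Sundays fall on 2, 9, 16, 23, 30; the last is November 30.
Daylight saving runs 13 April – 30 November; April 7, 2031 is outside that window, so Ulell Province is on standard time at UTC+03:45.
17:15 Ulell Province − 3h45m = 13:30 UTC.
1 November 2030 is a Friday, so the first Sunday is November 3 and the fourth is November 24.
1 April 2031 is a Tuesday, so the first Friday is April 4 and the third is April 18.
At the standard offset (UTC−08:00), 13:30 UTC − 8h = 05:30 Oror Province standard time.
The standard-time date in Oror Province, April 7, 2031, lies within the daylight-saving period (24 November 2030 – 18 April 2031), so Oror Province is on daylight time, UTC−07:00.
13:30 UTC − 7h = 06:30 Oror Province.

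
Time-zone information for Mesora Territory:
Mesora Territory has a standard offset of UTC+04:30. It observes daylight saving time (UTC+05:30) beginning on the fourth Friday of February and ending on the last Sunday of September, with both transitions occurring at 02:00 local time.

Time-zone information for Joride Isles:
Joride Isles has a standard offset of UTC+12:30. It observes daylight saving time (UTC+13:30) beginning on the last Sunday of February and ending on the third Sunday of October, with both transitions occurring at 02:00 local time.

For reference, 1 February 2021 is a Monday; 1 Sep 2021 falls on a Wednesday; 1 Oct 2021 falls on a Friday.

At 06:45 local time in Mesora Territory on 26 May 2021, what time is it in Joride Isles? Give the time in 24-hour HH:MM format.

14:45

1 February 2021 is a Monday, so the first Friday is February 5 and the fourth is February 26.
1 September 2021 is a Wednesday, so Sundays fall on 5, 12, 19, 26; the last is September 26.
Daylight saving runs 26 February – 26 September; 26 May 2021 is inside that window, so Mesora Territory is at UTC+05:30.
06:45 Mesora Territory − 5h30m = 01:15 UTC.
1 February 2021 is a Monday, so Sundays fall on 7, 14, 21, 28; the last is February 28.
1 October 2021 is a Friday, so the first Sunday is October 3 and the third is October 17.
At the standard offset (UTC+12:30), 01:15 UTC + 12h30m = 13:45 Joride Isles standard time.
Daylight saving runs 28 February – 17 October; the standard-time date in Joride Isles, 26 May 2021, is inside that window, so Joride Isles is at UTC+13:30.
01:15 UTC + 13h30m = 14:45 Joride Isles.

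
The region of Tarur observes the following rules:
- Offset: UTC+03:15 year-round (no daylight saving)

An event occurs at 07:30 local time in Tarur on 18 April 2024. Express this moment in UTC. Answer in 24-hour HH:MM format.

Tarur stays on UTC+03:15 all year.
07:30 local − 3h15m = 04:15 UTC.

04:15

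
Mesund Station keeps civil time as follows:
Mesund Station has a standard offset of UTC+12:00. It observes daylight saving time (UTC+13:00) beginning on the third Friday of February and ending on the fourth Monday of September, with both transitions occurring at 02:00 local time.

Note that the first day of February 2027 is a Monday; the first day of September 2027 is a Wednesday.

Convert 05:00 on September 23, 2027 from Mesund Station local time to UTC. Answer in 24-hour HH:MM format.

1 February 2027 is a Monday, so the first Friday is February 5 and the third is February 19.
1 September 2027 is a Wednesday, so the first Monday is September 6 and the fourth is September 27.
Daylight saving runs 19 February – 27 September; September 23, 2027 is inside that window, so Mesund Station is at UTC+13:00.
05:00 local − 13h = 16:00 UTC (rolling into the previous day, 22 September 2027).

16:00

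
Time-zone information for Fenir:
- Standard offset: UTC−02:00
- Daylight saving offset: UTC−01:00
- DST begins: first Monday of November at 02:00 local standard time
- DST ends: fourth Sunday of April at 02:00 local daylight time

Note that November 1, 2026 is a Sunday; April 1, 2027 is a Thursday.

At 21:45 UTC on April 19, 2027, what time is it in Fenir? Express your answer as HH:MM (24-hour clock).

20:45

1 November 2026 is a Sunday, so the first Monday is November 2.
1 April 2027 is a Thursday, so the first Sunday is April 4 and the fourth is April 25.
At the standard offset (UTC−02:00), 21:45 UTC − 2h = 19:45 Fenir standard time.
The standard-time date in Fenir, April 19, 2027, lies within the daylight-saving period (2 November 2026 – 25 April 2027), so Fenir is on daylight time, UTC−01:00.
21:45 UTC − 1h = 20:45 local.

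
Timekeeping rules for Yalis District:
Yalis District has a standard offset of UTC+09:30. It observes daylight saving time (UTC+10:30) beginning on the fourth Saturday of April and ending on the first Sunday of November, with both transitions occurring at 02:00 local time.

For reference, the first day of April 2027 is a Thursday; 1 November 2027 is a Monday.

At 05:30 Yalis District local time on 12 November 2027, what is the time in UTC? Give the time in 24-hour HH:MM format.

1 April 2027 is a Thursday, so the first Saturday is April 3 and the fourth is April 24.
1 November 2027 is a Monday, so the first Sunday is November 7.
12 November 2027 does not fall between 24 April and 7 November, so daylight saving is not in effect and Yalis District is at UTC+09:30.
05:30 local − 9h30m = 20:00 UTC (rolling into the previous day, 11 November 2027).

20:00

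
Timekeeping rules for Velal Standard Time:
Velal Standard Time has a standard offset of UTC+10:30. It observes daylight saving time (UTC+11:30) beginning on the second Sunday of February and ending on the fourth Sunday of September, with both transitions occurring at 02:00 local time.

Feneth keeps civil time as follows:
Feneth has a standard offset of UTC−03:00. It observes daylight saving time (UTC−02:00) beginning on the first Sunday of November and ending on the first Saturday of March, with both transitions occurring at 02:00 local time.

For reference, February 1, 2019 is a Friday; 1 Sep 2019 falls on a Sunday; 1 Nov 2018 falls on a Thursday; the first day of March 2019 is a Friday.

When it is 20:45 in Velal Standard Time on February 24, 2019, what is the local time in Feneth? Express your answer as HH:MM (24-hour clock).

1 February 2019 is a Friday, so the first Sunday is February 3 and the second is February 10.
1 September 2019 is a Sunday, so the first Sunday is September 1 and the fourth is September 22.
February 24, 2019 falls between 10 February and 22 September, so daylight saving is in effect and Velal Standard Time is at UTC+11:30.
20:45 Velal Standard Time − 11h30m = 09:15 UTC.
1 November 2018 is a Thursday, so the first Sunday is November 4.
1 March 2019 is a Friday, so the first Saturday is March 2.
At the standard offset (UTC−03:00), 09:15 UTC − 3h = 06:15 Feneth standard time.
Daylight saving runs 4 November 2018 – 2 March 2019; the standard-time date in Feneth, February 24, 2019, is inside that window, so Feneth is at UTC−02:00.
09:15 UTC − 2h = 07:15 Feneth.

07:15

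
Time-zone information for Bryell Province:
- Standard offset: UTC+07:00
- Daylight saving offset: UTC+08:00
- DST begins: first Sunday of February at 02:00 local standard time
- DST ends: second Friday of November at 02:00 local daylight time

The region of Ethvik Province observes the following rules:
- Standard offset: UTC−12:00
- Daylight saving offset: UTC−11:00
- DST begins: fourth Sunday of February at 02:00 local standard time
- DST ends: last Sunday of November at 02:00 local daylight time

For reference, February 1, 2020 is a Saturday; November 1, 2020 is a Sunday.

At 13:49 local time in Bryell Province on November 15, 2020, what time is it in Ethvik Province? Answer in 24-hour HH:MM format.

1 February 2020 is a Saturday, so the first Sunday is February 2.
1 November 2020 is a Sunday, so the first Friday is November 6 and the second is November 13.
November 15, 2020 does not fall between 2 February and 13 November, so daylight saving is not in effect and Bryell Province is at UTC+07:00.
13:49 Bryell Province − 7h = 06:49 UTC.
1 February 2020 is a Saturday, so the first Sunday is February 2 and the fourth is February 23.
1 November 2020 is a Sunday, so Sundays fall on 1, 8, 15, 22, 29; the last is November 29.
At the standard offset (UTC−12:00), 06:49 UTC − 12h = 18:49 Ethvik Province standard time (rolling into the previous day, 14 November 2020).
The standard-time date in Ethvik Province, November 14, 2020, lies within the daylight-saving period (23 February – 29 November), so Ethvik Province is on daylight time, UTC−11:00.
06:49 UTC − 11h = 19:49 Ethvik Province (rolling into the previous day, 14 November 2020).

19:49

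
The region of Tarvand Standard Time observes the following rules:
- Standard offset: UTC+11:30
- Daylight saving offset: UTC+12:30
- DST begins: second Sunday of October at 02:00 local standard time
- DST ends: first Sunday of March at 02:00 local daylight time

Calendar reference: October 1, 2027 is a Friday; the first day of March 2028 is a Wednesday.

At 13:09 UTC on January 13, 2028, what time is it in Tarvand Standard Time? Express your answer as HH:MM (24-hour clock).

1 October 2027 is a Friday, so the first Sunday is October 3 and the second is October 10.
1 March 2028 is a Wednesday, so the first Sunday is March 5.
At the standard offset (UTC+11:30), 13:09 UTC + 11h30m = 00:39 Tarvand Standard Time standard time (rolling into the next day, 14 January 2028).
The standard-time date in Tarvand Standard Time, January 14, 2028, falls between 10 October 2027 and 5 March 2028, so daylight saving is in effect and Tarvand Standard Time is at UTC+12:30.
13:09 UTC + 12h30m = 01:39 local (rolling into the next day, 14 January 2028).

01:39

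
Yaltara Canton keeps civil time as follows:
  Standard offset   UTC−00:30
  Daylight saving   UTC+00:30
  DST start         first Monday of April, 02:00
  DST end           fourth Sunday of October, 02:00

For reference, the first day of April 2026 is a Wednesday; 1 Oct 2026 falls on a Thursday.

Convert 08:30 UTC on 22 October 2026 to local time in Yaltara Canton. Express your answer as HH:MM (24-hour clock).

09:00

1 April 2026 is a Wednesday, so the first Monday is April 6.
1 October 2026 is a Thursday, so the first Sunday is October 4 and the fourth is October 25.
At the standard offset (UTC−00:30), 08:30 UTC − 0h30m = 08:00 Yaltara Canton standard time.
Daylight saving runs 6 April – 25 October; the standard-time date in Yaltara Canton, 22 October 2026, is inside that window, so Yaltara Canton is at UTC+00:30.
08:30 UTC + 0h30m = 09:00 local.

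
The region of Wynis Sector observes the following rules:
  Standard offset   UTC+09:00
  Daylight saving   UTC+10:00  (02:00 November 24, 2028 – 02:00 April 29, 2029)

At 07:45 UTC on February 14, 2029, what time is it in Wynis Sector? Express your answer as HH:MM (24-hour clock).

At the standard offset (UTC+09:00), 07:45 UTC + 9h = 16:45 Wynis Sector standard time.
The standard-time date in Wynis Sector, February 14, 2029, lies within the daylight-saving period (24 November 2028 – 29 April 2029), so Wynis Sector is on daylight time, UTC+10:00.
07:45 UTC + 10h = 17:45 local.

17:45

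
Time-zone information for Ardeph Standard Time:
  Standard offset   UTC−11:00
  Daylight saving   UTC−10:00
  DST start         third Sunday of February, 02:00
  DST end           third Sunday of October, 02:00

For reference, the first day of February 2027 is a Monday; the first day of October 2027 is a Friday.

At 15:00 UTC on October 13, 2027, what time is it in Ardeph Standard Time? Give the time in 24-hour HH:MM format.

05:00

1 February 2027 is a Monday, so the first Sunday is February 7 and the third is February 21.
1 October 2027 is a Friday, so the first Sunday is October 3 and the third is October 17.
At the standard offset (UTC−11:00), 15:00 UTC − 11h = 04:00 Ardeph Standard Time standard time.
Daylight saving runs 21 February – 17 October; the standard-time date in Ardeph Standard Time, October 13, 2027, is inside that window, so Ardeph Standard Time is at UTC−10:00.
15:00 UTC − 10h = 05:00 local.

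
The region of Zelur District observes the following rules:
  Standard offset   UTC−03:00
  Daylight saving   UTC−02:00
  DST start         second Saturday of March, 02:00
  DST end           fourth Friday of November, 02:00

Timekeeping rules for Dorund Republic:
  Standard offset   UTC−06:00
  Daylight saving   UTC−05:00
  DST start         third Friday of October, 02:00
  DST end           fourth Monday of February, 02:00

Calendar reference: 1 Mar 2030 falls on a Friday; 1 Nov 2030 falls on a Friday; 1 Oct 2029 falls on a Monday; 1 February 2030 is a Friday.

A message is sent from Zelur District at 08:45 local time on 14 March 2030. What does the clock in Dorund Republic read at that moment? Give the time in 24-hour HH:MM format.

04:45

1 March 2030 is a Friday, so the first Saturday is March 2 and the second is March 9.
1 November 2030 is a Friday, so the first Friday is November 1 and the fourth is November 22.
Daylight saving runs 9 March – 22 November; 14 March 2030 is inside that window, so Zelur District is at UTC−02:00.
08:45 Zelur District + 2h = 10:45 UTC.
1 October 2029 is a Monday, so the first Friday is October 5 and the third is October 19.
1 February 2030 is a Friday, so the first Monday is February 4 and the fourth is February 25.
At the standard offset (UTC−06:00), 10:45 UTC − 6h = 04:45 Dorund Republic standard time.
Daylight saving runs 19 October 2029 – 25 February 2030; the standard-time date in Dorund Republic, 14 March 2030, is outside that window, so Dorund Republic is on standard time at UTC−06:00.
10:45 UTC − 6h = 04:45 Dorund Republic.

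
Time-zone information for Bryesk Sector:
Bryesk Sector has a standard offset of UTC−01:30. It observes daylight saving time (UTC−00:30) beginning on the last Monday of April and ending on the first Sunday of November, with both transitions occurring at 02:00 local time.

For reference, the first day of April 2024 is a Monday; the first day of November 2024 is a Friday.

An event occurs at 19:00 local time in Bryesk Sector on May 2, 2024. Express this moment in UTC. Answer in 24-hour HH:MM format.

1 April 2024 is a Monday, so Mondays fall on 1, 8, 15, 22, 29; the last is April 29.
1 November 2024 is a Friday, so the first Sunday is November 3.
Daylight saving runs 29 April – 3 November; May 2, 2024 is inside that window, so Bryesk Sector is at UTC−00:30.
19:00 local + 0h30m = 19:30 UTC.

19:30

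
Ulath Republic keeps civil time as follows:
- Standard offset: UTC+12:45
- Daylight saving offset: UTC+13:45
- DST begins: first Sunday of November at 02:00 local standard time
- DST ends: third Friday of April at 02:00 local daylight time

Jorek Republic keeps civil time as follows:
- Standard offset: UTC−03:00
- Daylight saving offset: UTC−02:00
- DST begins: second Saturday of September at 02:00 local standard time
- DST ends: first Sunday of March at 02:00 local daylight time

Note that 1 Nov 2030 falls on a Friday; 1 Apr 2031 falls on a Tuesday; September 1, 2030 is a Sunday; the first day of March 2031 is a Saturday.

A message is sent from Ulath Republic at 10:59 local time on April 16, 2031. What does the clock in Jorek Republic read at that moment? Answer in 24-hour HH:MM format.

18:14

1 November 2030 is a Friday, so the first Sunday is November 3.
1 April 2031 is a Tuesday, so the first Friday is April 4 and the third is April 18.
April 16, 2031 lies within the daylight-saving period (3 November 2030 – 18 April 2031), so Ulath Republic is on daylight time, UTC+13:45.
10:59 Ulath Republic − 13h45m = 21:14 UTC (rolling into the previous day, 15 April 2031).
1 September 2030 is a Sunday, so the first Saturday is September 7 and the second is September 14.
1 March 2031 is a Saturday, so the first Sunday is March 2.
At the standard offset (UTC−03:00), 21:14 UTC − 3h = 18:14 Jorek Republic standard time.
The standard-time date in Jorek Republic, April 15, 2031, is outside the daylight-saving period (14 September 2030 – 2 March 2031), so Jorek Republic is on standard time, UTC−03:00.
21:14 UTC − 3h = 18:14 Jorek Republic.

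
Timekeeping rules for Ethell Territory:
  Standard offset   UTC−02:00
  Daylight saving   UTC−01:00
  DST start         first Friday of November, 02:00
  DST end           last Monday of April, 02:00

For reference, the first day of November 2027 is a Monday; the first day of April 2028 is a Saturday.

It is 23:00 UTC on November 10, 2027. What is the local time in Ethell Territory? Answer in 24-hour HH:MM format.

1 November 2027 is a Monday, so the first Friday is November 5.
1 April 2028 is a Saturday, so Mondays fall on 3, 10, 17, 24; the last is April 24.
At the standard offset (UTC−02:00), 23:00 UTC − 2h = 21:00 Ethell Territory standard time.
The standard-time date in Ethell Territory, November 10, 2027, falls between 5 November 2027 and 24 April 2028, so daylight saving is in effect and Ethell Territory is at UTC−01:00.
23:00 UTC − 1h = 22:00 local.

22:00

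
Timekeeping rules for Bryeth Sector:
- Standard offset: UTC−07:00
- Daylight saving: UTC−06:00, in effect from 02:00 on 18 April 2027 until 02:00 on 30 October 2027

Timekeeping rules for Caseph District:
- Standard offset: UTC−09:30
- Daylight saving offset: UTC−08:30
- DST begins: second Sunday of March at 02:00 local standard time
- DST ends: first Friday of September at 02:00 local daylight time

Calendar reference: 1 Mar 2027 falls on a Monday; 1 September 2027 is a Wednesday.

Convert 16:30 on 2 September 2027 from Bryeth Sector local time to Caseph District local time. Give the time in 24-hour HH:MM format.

14:00

2 September 2027 lies within the daylight-saving period (18 April – 30 October), so Bryeth Sector is on daylight time, UTC−06:00.
16:30 Bryeth Sector + 6h = 22:30 UTC.
1 March 2027 is a Monday, so the first Sunday is March 7 and the second is March 14.
1 September 2027 is a Wednesday, so the first Friday is September 3.
At the standard offset (UTC−09:30), 22:30 UTC − 9h30m = 13:00 Caseph District standard time.
The standard-time date in Caseph District, 2 September 2027, lies within the daylight-saving period (14 March – 3 September), so Caseph District is on daylight time, UTC−08:30.
22:30 UTC − 8h30m = 14:00 Caseph District.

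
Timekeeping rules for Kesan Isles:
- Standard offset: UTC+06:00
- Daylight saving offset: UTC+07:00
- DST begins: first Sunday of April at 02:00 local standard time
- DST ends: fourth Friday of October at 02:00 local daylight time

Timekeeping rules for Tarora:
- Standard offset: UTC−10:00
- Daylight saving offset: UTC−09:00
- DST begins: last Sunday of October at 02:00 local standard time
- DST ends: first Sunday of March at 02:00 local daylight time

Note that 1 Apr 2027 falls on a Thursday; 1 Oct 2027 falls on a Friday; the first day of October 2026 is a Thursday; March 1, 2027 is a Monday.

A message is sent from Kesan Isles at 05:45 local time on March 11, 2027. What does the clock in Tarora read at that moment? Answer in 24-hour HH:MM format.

13:45

1 April 2027 is a Thursday, so the first Sunday is April 4.
1 October 2027 is a Friday, so the first Friday is October 1 and the fourth is October 22.
Daylight saving runs 4 April – 22 October; March 11, 2027 is outside that window, so Kesan Isles is on standard time at UTC+06:00.
05:45 Kesan Isles − 6h = 23:45 UTC (rolling into the previous day, 10 March 2027).
1 October 2026 is a Thursday, so Sundays fall on 4, 11, 18, 25; the last is October 25.
1 March 2027 is a Monday, so the first Sunday is March 7.
At the standard offset (UTC−10:00), 23:45 UTC − 10h = 13:45 Tarora standard time.
Daylight saving runs 25 October 2026 – 7 March 2027; the standard-time date in Tarora, March 10, 2027, is outside that window, so Tarora is on standard time at UTC−10:00.
23:45 UTC − 10h = 13:45 Tarora.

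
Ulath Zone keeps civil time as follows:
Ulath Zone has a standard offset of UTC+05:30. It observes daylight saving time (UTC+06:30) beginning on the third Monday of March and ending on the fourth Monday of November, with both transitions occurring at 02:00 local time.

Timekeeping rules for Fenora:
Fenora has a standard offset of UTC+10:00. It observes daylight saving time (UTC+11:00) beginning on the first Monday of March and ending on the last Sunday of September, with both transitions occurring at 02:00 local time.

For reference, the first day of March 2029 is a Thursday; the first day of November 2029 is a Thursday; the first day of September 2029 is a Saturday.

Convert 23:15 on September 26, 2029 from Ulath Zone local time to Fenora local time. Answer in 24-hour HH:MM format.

03:45

1 March 2029 is a Thursday, so the first Monday is March 5 and the third is March 19.
1 November 2029 is a Thursday, so the first Monday is November 5 and the fourth is November 26.
September 26, 2029 falls between 19 March and 26 November, so daylight saving is in effect and Ulath Zone is at UTC+06:30.
23:15 Ulath Zone − 6h30m = 16:45 UTC.
1 March 2029 is a Thursday, so the first Monday is March 5.
1 September 2029 is a Saturday, so Sundays fall on 2, 9, 16, 23, 30; the last is September 30.
At the standard offset (UTC+10:00), 16:45 UTC + 10h = 02:45 Fenora standard time (rolling into the next day, 27 September 2029).
The standard-time date in Fenora, September 27, 2029, falls between 5 March and 30 September, so daylight saving is in effect and Fenora is at UTC+11:00.
16:45 UTC + 11h = 03:45 Fenora (rolling into the next day, 27 September 2029).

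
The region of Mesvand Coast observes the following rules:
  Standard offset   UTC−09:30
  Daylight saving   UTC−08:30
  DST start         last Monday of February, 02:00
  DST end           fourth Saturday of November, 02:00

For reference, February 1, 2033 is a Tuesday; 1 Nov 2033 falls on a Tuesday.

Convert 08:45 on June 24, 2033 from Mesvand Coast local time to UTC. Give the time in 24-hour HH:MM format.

17:15

1 February 2033 is a Tuesday, so Mondays fall on 7, 14, 21, 28; the last is February 28.
1 November 2033 is a Tuesday, so the first Saturday is November 5 and the fourth is November 26.
June 24, 2033 lies within the daylight-saving period (28 February – 26 November), so Mesvand Coast is on daylight time, UTC−08:30.
08:45 local + 8h30m = 17:15 UTC.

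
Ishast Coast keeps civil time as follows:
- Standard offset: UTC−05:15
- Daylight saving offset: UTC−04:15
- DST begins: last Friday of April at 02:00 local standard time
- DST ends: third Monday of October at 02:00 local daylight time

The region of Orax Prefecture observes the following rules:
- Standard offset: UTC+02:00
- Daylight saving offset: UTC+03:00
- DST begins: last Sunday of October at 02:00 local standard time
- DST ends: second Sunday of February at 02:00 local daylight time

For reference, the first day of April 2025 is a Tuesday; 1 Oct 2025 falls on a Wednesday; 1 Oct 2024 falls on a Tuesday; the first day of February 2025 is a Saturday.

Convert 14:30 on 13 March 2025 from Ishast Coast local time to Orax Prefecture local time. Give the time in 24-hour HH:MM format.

21:45

1 April 2025 is a Tuesday, so Fridays fall on 4, 11, 18, 25; the last is April 25.
1 October 2025 is a Wednesday, so the first Monday is October 6 and the third is October 20.
Daylight saving runs 25 April – 20 October; 13 March 2025 is outside that window, so Ishast Coast is on standard time at UTC−05:15.
14:30 Ishast Coast + 5h15m = 19:45 UTC.
1 October 2024 is a Tuesday, so Sundays fall on 6, 13, 20, 27; the last is October 27.
1 February 2025 is a Saturday, so the first Sunday is February 2 and the second is February 9.
At the standard offset (UTC+02:00), 19:45 UTC + 2h = 21:45 Orax Prefecture standard time.
Daylight saving runs 27 October 2024 – 9 February 2025; the standard-time date in Orax Prefecture, 13 March 2025, is outside that window, so Orax Prefecture is on standard time at UTC+02:00.
19:45 UTC + 2h = 21:45 Orax Prefecture.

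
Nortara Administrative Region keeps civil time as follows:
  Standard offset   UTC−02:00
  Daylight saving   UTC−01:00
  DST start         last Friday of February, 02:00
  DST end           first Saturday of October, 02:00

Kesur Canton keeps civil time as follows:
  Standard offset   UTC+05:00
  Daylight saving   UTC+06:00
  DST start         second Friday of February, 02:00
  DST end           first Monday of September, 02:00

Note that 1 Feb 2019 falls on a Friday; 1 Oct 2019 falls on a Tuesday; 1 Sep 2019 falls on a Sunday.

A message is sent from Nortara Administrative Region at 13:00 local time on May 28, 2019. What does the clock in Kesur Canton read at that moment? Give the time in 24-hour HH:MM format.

1 February 2019 is a Friday, so Fridays fall on 1, 8, 15, 22; the last is February 22.
1 October 2019 is a Tuesday, so the first Saturday is October 5.
Daylight saving runs 22 February – 5 October; May 28, 2019 is inside that window, so Nortara Administrative Region is at UTC−01:00.
13:00 Nortara Administrative Region + 1h = 14:00 UTC.
1 February 2019 is a Friday, so the first Friday is February 1 and the second is February 8.
1 September 2019 is a Sunday, so the first Monday is September 2.
At the standard offset (UTC+05:00), 14:00 UTC + 5h = 19:00 Kesur Canton standard time.
Daylight saving runs 8 February – 2 September; the standard-time date in Kesur Canton, May 28, 2019, is inside that window, so Kesur Canton is at UTC+06:00.
14:00 UTC + 6h = 20:00 Kesur Canton.

20:00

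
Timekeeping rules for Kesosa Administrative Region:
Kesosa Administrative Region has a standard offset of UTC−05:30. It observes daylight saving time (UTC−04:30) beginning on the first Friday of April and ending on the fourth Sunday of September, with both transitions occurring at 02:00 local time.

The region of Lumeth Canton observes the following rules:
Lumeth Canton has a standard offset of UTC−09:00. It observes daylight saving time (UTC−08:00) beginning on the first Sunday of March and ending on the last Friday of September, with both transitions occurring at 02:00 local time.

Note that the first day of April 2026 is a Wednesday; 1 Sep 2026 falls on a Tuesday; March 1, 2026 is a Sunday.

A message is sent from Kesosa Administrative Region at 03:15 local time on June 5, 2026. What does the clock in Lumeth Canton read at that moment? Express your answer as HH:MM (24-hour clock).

23:45

1 April 2026 is a Wednesday, so the first Friday is April 3.
1 September 2026 is a Tuesday, so the first Sunday is September 6 and the fourth is September 27.
June 5, 2026 lies within the daylight-saving period (3 April – 27 September), so Kesosa Administrative Region is on daylight time, UTC−04:30.
03:15 Kesosa Administrative Region + 4h30m = 07:45 UTC.
1 March 2026 is a Sunday, so the first Sunday is March 1.
1 September 2026 is a Tuesday, so Fridays fall on 4, 11, 18, 25; the last is September 25.
At the standard offset (UTC−09:00), 07:45 UTC − 9h = 22:45 Lumeth Canton standard time (rolling into the previous day, 4 June 2026).
The standard-time date in Lumeth Canton, June 4, 2026, falls between 1 March and 25 September, so daylight saving is in effect and Lumeth Canton is at UTC−08:00.
07:45 UTC − 8h = 23:45 Lumeth Canton (rolling into the previous day, 4 June 2026).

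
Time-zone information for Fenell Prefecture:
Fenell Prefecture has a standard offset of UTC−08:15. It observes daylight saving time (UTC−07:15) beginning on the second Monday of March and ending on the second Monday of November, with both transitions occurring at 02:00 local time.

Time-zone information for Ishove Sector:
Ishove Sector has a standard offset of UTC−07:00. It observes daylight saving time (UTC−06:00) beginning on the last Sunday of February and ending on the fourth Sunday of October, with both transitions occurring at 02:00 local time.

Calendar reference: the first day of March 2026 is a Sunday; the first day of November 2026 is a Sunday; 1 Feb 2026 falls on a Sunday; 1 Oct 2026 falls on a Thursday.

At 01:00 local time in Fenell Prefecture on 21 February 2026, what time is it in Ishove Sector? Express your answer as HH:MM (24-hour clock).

1 March 2026 is a Sunday, so the first Monday is March 2 and the second is March 9.
1 November 2026 is a Sunday, so the first Monday is November 2 and the second is November 9.
21 February 2026 does not fall between 9 March and 9 November, so daylight saving is not in effect and Fenell Prefecture is at UTC−08:15.
01:00 Fenell Prefecture + 8h15m = 09:15 UTC.
1 February 2026 is a Sunday, so Sundays fall on 1, 8, 15, 22; the last is February 22.
1 October 2026 is a Thursday, so the first Sunday is October 4 and the fourth is October 25.
At the standard offset (UTC−07:00), 09:15 UTC − 7h = 02:15 Ishove Sector standard time.
The standard-time date in Ishove Sector, 21 February 2026, is outside the daylight-saving period (22 February – 25 October), so Ishove Sector is on standard time, UTC−07:00.
09:15 UTC − 7h = 02:15 Ishove Sector.

02:15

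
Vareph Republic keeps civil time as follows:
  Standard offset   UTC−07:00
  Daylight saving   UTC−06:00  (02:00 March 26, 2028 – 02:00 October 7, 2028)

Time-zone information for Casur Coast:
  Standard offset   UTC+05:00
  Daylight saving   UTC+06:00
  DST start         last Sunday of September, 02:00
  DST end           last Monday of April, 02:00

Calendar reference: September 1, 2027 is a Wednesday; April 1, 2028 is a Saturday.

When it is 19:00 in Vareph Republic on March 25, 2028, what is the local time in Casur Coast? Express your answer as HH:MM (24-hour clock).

08:00

March 25, 2028 does not fall between 26 March and 7 October, so daylight saving is not in effect and Vareph Republic is at UTC−07:00.
19:00 Vareph Republic + 7h = 02:00 UTC (rolling into the next day, 26 March 2028).
1 September 2027 is a Wednesday, so Sundays fall on 5, 12, 19, 26; the last is September 26.
1 April 2028 is a Saturday, so Mondays fall on 3, 10, 17, 24; the last is April 24.
At the standard offset (UTC+05:00), 02:00 UTC + 5h = 07:00 Casur Coast standard time.
The standard-time date in Casur Coast, March 26, 2028, lies within the daylight-saving period (26 September 2027 – 24 April 2028), so Casur Coast is on daylight time, UTC+06:00.
02:00 UTC + 6h = 08:00 Casur Coast.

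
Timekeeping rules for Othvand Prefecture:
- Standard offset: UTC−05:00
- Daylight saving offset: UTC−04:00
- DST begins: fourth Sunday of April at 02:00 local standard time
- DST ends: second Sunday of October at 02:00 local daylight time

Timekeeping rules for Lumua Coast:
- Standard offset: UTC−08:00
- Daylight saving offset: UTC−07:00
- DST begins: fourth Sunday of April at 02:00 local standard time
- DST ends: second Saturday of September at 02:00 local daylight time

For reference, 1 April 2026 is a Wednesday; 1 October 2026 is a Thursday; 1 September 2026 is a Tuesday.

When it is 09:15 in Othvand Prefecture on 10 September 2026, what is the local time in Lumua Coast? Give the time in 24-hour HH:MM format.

06:15

1 April 2026 is a Wednesday, so the first Sunday is April 5 and the fourth is April 26.
1 October 2026 is a Thursday, so the first Sunday is October 4 and the second is October 11.
10 September 2026 lies within the daylight-saving period (26 April – 11 October), so Othvand Prefecture is on daylight time, UTC−04:00.
09:15 Othvand Prefecture + 4h = 13:15 UTC.
1 April 2026 is a Wednesday, so the first Sunday is April 5 and the fourth is April 26.
1 September 2026 is a Tuesday, so the first Saturday is September 5 and the second is September 12.
At the standard offset (UTC−08:00), 13:15 UTC − 8h = 05:15 Lumua Coast standard time.
The standard-time date in Lumua Coast, 10 September 2026, lies within the daylight-saving period (26 April – 12 September), so Lumua Coast is on daylight time, UTC−07:00.
13:15 UTC − 7h = 06:15 Lumua Coast.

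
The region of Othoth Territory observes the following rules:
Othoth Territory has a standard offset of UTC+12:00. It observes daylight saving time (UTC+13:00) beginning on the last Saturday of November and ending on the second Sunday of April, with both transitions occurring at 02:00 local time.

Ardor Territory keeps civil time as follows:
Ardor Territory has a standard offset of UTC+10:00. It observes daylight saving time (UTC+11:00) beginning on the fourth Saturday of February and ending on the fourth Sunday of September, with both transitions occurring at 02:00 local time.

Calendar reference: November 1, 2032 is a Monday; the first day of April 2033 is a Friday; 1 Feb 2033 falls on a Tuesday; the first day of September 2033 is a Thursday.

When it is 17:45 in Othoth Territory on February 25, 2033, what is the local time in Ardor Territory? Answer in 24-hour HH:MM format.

1 November 2032 is a Monday, so Saturdays fall on 6, 13, 20, 27; the last is November 27.
1 April 2033 is a Friday, so the first Sunday is April 3 and the second is April 10.
February 25, 2033 falls between 27 November 2032 and 10 April 2033, so daylight saving is in effect and Othoth Territory is at UTC+13:00.
17:45 Othoth Territory − 13h = 04:45 UTC.
1 February 2033 is a Tuesday, so the first Saturday is February 5 and the fourth is February 26.
1 September 2033 is a Thursday, so the first Sunday is September 4 and the fourth is September 25.
At the standard offset (UTC+10:00), 04:45 UTC + 10h = 14:45 Ardor Territory standard time.
Daylight saving runs 26 February – 25 September; the standard-time date in Ardor Territory, February 25, 2033, is outside that window, so Ardor Territory is on standard time at UTC+10:00.
04:45 UTC + 10h = 14:45 Ardor Territory.

14:45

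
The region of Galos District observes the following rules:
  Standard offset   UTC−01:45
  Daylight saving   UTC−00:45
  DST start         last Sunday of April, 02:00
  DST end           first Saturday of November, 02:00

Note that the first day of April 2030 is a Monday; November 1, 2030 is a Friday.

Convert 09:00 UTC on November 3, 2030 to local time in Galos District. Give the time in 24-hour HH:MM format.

07:15

1 April 2030 is a Monday, so Sundays fall on 7, 14, 21, 28; the last is April 28.
1 November 2030 is a Friday, so the first Saturday is November 2.
At the standard offset (UTC−01:45), 09:00 UTC − 1h45m = 07:15 Galos District standard time.
The standard-time date in Galos District, November 3, 2030, does not fall between 28 April and 2 November, so daylight saving is not in effect and Galos District is at UTC−01:45.
09:00 UTC − 1h45m = 07:15 local.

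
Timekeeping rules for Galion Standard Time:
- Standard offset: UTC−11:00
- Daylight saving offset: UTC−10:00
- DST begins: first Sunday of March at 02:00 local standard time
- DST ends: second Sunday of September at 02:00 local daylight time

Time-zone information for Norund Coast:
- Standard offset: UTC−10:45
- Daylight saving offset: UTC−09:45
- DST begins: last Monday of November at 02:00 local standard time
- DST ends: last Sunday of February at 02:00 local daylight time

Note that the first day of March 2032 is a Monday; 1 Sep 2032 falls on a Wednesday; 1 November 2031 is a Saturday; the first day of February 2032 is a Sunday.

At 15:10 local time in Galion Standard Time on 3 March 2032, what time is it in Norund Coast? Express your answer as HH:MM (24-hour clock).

1 March 2032 is a Monday, so the first Sunday is March 7.
1 September 2032 is a Wednesday, so the first Sunday is September 5 and the second is September 12.
3 March 2032 is outside the daylight-saving period (7 March – 12 September), so Galion Standard Time is on standard time, UTC−11:00.
15:10 Galion Standard Time + 11h = 02:10 UTC (rolling into the next day, 4 March 2032).
1 November 2031 is a Saturday, so Mondays fall on 3, 10, 17, 24; the last is November 24.
1 February 2032 is a Sunday, so Sundays fall on 1, 8, 15, 22, 29; the last is February 29.
At the standard offset (UTC−10:45), 02:10 UTC − 10h45m = 15:25 Norund Coast standard time (rolling into the previous day, 3 March 2032).
The standard-time date in Norund Coast, 3 March 2032, is outside the daylight-saving period (24 November 2031 – 29 February 2032), so Norund Coast is on standard time, UTC−10:45.
02:10 UTC − 10h45m = 15:25 Norund Coast (rolling into the previous day, 3 March 2032).

15:25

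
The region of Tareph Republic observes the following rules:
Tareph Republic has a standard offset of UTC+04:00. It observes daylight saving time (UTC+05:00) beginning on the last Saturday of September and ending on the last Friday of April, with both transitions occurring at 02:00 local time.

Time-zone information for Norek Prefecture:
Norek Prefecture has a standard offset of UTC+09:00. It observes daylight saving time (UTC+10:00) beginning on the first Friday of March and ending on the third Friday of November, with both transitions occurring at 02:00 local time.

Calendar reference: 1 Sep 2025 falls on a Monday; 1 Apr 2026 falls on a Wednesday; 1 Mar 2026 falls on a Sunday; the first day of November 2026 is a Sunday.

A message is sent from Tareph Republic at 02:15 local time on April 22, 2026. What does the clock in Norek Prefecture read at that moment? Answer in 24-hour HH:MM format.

1 September 2025 is a Monday, so Saturdays fall on 6, 13, 20, 27; the last is September 27.
1 April 2026 is a Wednesday, so Fridays fall on 3, 10, 17, 24; the last is April 24.
April 22, 2026 falls between 27 September 2025 and 24 April 2026, so daylight saving is in effect and Tareph Republic is at UTC+05:00.
02:15 Tareph Republic − 5h = 21:15 UTC (rolling into the previous day, 21 April 2026).
1 March 2026 is a Sunday, so the first Friday is March 6.
1 November 2026 is a Sunday, so the first Friday is November 6 and the third is November 20.
At the standard offset (UTC+09:00), 21:15 UTC + 9h = 06:15 Norek Prefecture standard time (rolling into the next day, 22 April 2026).
The standard-time date in Norek Prefecture, April 22, 2026, falls between 6 March and 20 November, so daylight saving is in effect and Norek Prefecture is at UTC+10:00.
21:15 UTC + 10h = 07:15 Norek Prefecture (rolling into the next day, 22 April 2026).

07:15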